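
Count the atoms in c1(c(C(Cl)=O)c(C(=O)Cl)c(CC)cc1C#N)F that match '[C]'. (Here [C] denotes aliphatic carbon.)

The query [C] means: uppercase C matches aliphatic (non-aromatic) carbon only.
Check the 17 heavy atoms by environment: 6× c (aromatic) → no; 5× C → match; 2× O → no; 2× Cl → no; 1× N → no; 1× F → no.
That gives 5 matching atoms.

5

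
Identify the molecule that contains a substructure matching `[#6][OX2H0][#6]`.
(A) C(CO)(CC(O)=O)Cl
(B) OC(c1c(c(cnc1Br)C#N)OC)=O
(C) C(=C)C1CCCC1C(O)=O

B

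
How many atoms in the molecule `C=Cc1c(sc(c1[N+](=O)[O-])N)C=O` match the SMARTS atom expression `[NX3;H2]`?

1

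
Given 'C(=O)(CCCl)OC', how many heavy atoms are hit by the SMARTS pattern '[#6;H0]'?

1

The query [#6;H0] means: any carbon with no attached hydrogen.
Check the 7 heavy atoms by environment: 2× C (H2) → no; 1× Cl (H0) → no; 1× C (H0) → match; 2× O (H0) → no; 1× C (H3) → no.
That gives 1 matching atom.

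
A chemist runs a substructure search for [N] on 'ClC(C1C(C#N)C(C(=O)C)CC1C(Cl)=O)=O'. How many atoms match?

Check the 16 heavy atoms by environment: 10× C → no; 3× O → no; 2× Cl → no; 1× N → match.
That gives 1 matching atom.

1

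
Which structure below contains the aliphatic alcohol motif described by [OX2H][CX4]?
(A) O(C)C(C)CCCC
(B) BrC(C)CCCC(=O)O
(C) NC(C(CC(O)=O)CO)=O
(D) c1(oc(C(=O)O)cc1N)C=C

[OX2H][CX4] describes a hydroxyl oxygen bound to an sp3 (X4) carbon (an aliphatic alcohol).
(A) has a methoxy ether (-OCH3) but the oxygen has H0 (ether), not H1.
(B) has a carboxylic acid group (-C(=O)OH) but the -OH is on a CX3 carbonyl carbon, not a CX4 carbon.
(C) contains a hydroxyl group (-OH), which satisfies every atom and bond constraint.
(D) has a carboxylic acid group (-C(=O)OH) but the -OH is on a CX3 carbonyl carbon, not a CX4 carbon.
So the answer is (C).

C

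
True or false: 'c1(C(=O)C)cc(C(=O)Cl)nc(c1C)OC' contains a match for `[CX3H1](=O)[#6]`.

False

The pattern [CX3H1](=O)[#6] describes an sp2 carbon with one H, double-bonded to O and single-bonded to carbon — an aldehyde.
The closest candidate here is an acetyl/ketone group (-C(=O)CH3), but the carbonyl carbon has H0 (two carbon neighbours), not H1. No other fragment satisfies the full query, so there is no match.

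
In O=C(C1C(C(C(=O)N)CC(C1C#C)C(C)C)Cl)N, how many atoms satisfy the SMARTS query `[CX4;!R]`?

3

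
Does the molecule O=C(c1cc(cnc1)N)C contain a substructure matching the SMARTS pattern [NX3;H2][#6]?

Yes

The pattern [NX3;H2][#6] describes a trivalent nitrogen with two H attached to carbon — a primary amine.
The molecule carries a primary amino group (-NH2), whose atoms satisfy every constraint of the query, so the pattern matches.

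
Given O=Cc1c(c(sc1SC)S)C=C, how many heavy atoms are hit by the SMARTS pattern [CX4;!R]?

1

Check the 12 heavy atoms by environment: 1× s (aromatic, X2, in 5-ring) → no; 4× c (aromatic, X3, in 5-ring) → no; 3× C (X3, acyclic) → no; 2× S (X2, acyclic) → no; 1× C (X4, acyclic) → match; 1× O (X1, acyclic) → no.
That gives 1 matching atom.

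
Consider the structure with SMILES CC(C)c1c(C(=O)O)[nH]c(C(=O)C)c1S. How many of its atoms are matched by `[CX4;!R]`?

4

The query [CX4;!R] means: aliphatic carbon with four total connections, not in a ring.
Check the 15 heavy atoms by environment: 1× n (aromatic, X3, in 5-ring) → no; 4× c (aromatic, X3, in 5-ring) → no; 4× C (X4, acyclic) → match; 2× C (X3, acyclic) → no; 2× O (X1, acyclic) → no; 1× O (X2, acyclic) → no; 1× S (X2, acyclic) → no.
That gives 4 matching atoms.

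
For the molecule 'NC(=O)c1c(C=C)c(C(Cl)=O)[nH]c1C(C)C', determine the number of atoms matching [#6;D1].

The query [#6;D1] means: carbon bonded to exactly one heavy atom.
Check the 16 heavy atoms by environment: 1× n (aromatic, D2) → no; 4× c (aromatic, D3) → no; 1× C (D2) → no; 3× C (D1) → match; 3× C (D3) → no; 2× O (D1) → no; 1× Cl (D1) → no; 1× N (D1) → no.
That gives 3 matching atoms.

3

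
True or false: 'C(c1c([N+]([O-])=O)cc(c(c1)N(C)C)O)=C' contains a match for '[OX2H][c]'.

True

The pattern [OX2H][c] describes a hydroxyl oxygen attached to an aromatic carbon — a phenol.
The molecule carries a hydroxyl group (-OH), whose atoms satisfy every constraint of the query, so the pattern matches.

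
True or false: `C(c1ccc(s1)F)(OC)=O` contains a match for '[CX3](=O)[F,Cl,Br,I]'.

False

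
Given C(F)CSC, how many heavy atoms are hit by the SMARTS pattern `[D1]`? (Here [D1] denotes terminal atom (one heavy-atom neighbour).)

The query [D1] means: atom with exactly one heavy-atom neighbour (degree 1).
Check the 5 heavy atoms by environment: 2× C (D2) → no; 1× F (D1) → match; 1× S (D2) → no; 1× C (D1) → match.
Summing the matching environments: 1 + 1 = 2 matching atoms.

2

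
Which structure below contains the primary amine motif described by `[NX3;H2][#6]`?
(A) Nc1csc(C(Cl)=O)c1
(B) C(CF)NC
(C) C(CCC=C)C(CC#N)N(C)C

A

[NX3;H2][#6] describes a trivalent nitrogen with two H attached to carbon (a primary amine).
(A) contains a primary amino group (-NH2), which satisfies every atom and bond constraint.
(B) has an N-methylamino group (-NHCH3) but the nitrogen bears two carbons and only one H (H1), not H2.
(C) has a dimethylamino group (-N(CH3)2) but the nitrogen has H0, not H2.
So the answer is (A).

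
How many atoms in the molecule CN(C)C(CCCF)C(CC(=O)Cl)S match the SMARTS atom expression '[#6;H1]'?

2

Check the 14 heavy atoms by environment: 4× C (H2) → no; 2× C (H1) → match; 1× S (H1) → no; 1× N (H0) → no; 2× C (H3) → no; 1× F (H0) → no; 1× C (H0) → no; 1× O (H0) → no; 1× Cl (H0) → no.
That gives 2 matching atoms.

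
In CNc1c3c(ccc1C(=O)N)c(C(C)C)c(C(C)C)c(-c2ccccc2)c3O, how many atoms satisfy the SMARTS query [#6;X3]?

The query [#6;X3] means: any carbon (aromatic or not) with three total connections.
Check the 28 heavy atoms by environment: 16× c (aromatic, X3) → match; 1× C (X3) → match; 1× O (X1) → no; 2× N (X3) → no; 7× C (X4) → no; 1× O (X2) → no.
Summing the matching environments: 16 + 1 = 17 matching atoms.

17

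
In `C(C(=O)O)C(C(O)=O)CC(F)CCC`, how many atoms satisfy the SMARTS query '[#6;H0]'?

The query [#6;H0] means: any carbon with no attached hydrogen.
Check the 14 heavy atoms by environment: 4× C (H2) → no; 2× C (H1) → no; 1× C (H3) → no; 2× C (H0) → match; 2× O (H0) → no; 2× O (H1) → no; 1× F (H0) → no.
That gives 2 matching atoms.

2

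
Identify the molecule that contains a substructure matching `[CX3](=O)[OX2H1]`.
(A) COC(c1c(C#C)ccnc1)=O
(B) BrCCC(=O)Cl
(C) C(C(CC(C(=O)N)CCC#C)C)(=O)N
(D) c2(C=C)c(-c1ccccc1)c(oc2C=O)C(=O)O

D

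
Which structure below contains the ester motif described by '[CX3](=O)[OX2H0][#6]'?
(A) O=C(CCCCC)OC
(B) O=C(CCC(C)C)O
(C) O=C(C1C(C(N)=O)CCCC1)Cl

A

[CX3](=O)[OX2H0][#6] describes a carbonyl carbon bonded to an oxygen that is itself bonded to carbon (no H on that O) (an ester).
(A) contains a methyl-ester group (-C(=O)OCH3), which satisfies every atom and bond constraint.
(B) has a carboxylic acid group (-C(=O)OH) but the singly-bonded O carries H (OX2H1, not H0).
(C) has a primary amide (-C(=O)NH2) but the carbonyl is bonded to N, not to an O-C linkage.
So the answer is (A).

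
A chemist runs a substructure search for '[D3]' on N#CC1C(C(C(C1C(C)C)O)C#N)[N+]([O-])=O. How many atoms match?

7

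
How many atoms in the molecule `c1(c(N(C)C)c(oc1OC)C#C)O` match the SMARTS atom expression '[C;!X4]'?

The query [C;!X4] means: aliphatic carbon that does not have four total connections.
Check the 13 heavy atoms by environment: 1× o (aromatic, X2) → no; 4× c (aromatic, X3) → no; 2× O (X2) → no; 2× C (X2) → match; 1× N (X3) → no; 3× C (X4) → no.
That gives 2 matching atoms.

2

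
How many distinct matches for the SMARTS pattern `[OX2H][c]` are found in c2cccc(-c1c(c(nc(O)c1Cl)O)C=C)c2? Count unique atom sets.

2

[OX2H][c] is the SMARTS for a phenol: a hydroxyl oxygen attached to an aromatic carbon.
The molecule carries 2 separate instances of a hydroxyl group (-OH) meeting every constraint; each maps to a distinct set of atoms, giving 2 matches.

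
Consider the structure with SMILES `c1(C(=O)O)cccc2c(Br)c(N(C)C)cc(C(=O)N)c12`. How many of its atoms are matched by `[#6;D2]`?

4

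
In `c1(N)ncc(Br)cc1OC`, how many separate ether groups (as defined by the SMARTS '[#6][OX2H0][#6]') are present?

[#6][OX2H0][#6] is the SMARTS for an ether: an aliphatic oxygen bridging two carbons with no H on the oxygen.
Exactly one fragment in the molecule meets all constraints, giving 1 match.

1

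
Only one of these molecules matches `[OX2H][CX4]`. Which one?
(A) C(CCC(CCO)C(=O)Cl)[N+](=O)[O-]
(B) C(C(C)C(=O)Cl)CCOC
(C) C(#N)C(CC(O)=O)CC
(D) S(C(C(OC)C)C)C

A

[OX2H][CX4] describes a hydroxyl oxygen bound to an sp3 (X4) carbon (an aliphatic alcohol).
(A) contains a hydroxyl group (-OH), which satisfies every atom and bond constraint.
(B) has a methoxy ether (-OCH3) but the oxygen has H0 (ether), not H1.
(C) has a carboxylic acid group (-C(=O)OH) but the -OH is on a CX3 carbonyl carbon, not a CX4 carbon.
(D) has a methoxy ether (-OCH3) but the oxygen has H0 (ether), not H1.
So the answer is (A).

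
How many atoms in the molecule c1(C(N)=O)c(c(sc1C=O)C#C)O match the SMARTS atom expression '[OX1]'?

2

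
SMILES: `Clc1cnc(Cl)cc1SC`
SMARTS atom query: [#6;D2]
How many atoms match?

2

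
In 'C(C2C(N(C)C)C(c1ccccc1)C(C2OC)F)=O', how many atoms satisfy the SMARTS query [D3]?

The query [D3] means: atom with exactly three heavy-atom neighbours.
Check the 19 heavy atoms by environment: 5× C (D3) → match; 1× O (D2) → no; 3× C (D1) → no; 1× C (D2) → no; 1× O (D1) → no; 1× c (aromatic, D3) → match; 5× c (aromatic, D2) → no; 1× N (D3) → match; 1× F (D1) → no.
Summing the matching environments: 5 + 1 + 1 = 7 matching atoms.

7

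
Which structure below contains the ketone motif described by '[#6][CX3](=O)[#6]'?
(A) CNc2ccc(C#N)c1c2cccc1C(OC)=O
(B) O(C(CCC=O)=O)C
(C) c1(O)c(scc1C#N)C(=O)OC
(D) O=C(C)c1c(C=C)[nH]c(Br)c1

D

[#6][CX3](=O)[#6] describes a carbonyl carbon (no H) flanked by two carbons (a ketone).
(A) has a methyl-ester group (-C(=O)OCH3) but one neighbour of the carbonyl carbon is O, not C.
(B) has an aldehyde (-CHO) but the carbonyl carbon has H1, so it is not flanked by two carbons.
(C) has a methyl-ester group (-C(=O)OCH3) but one neighbour of the carbonyl carbon is O, not C.
(D) contains an acetyl/ketone group (-C(=O)CH3), which satisfies every atom and bond constraint.
So the answer is (D).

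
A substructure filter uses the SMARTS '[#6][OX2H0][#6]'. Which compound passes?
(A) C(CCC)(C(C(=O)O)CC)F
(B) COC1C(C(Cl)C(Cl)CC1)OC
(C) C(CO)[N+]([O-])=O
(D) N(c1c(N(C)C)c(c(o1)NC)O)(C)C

B

[#6][OX2H0][#6] describes an aliphatic oxygen bridging two carbons with no H on the oxygen (an ether).
(A) has a carboxylic acid group (-C(=O)OH) but the -OH oxygen has H1; the =O is OX1, not OX2.
(B) contains a methoxy ether (-OCH3), which satisfies every atom and bond constraint.
(C) has a hydroxyl group (-OH) but the oxygen has H1, not H0 bridging two carbons.
(D) has a hydroxyl group (-OH) but the oxygen has H1, not H0 bridging two carbons.
So the answer is (B).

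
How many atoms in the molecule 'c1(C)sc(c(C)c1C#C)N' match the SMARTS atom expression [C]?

4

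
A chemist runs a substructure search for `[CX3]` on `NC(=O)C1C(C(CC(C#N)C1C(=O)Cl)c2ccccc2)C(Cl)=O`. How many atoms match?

The query [CX3] means: C with X3: aliphatic carbon with exactly 3 total connections.
Check the 23 heavy atoms by environment: 6× C (X4) → no; 3× C (X3) → match; 3× O (X1) → no; 2× Cl (X1) → no; 1× C (X2) → no; 1× N (X1) → no; 1× N (X3) → no; 6× c (aromatic, X3) → no.
That gives 3 matching atoms.

3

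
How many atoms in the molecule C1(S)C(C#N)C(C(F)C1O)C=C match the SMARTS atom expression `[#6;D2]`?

2

Check the 12 heavy atoms by environment: 5× C (D3) → no; 2× C (D2) → match; 1× C (D1) → no; 1× O (D1) → no; 1× F (D1) → no; 1× S (D1) → no; 1× N (D1) → no.
That gives 2 matching atoms.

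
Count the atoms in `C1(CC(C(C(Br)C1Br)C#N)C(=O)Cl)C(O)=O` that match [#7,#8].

The query [#7,#8] means: nitrogen or oxygen (comma = OR).
Check the 16 heavy atoms by environment: 9× C → no; 3× O → match; 1× Cl → no; 1× N → match; 2× Br → no.
Summing the matching environments: 3 + 1 = 4 matching atoms.

4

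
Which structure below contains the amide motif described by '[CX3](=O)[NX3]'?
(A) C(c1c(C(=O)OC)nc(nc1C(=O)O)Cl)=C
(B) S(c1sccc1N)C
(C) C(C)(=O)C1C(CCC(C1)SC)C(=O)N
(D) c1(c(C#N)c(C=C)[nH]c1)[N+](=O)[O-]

C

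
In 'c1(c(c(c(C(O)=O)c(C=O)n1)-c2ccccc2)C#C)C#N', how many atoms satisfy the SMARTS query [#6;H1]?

The query [#6;H1] means: any carbon bearing exactly one hydrogen.
Check the 21 heavy atoms by environment: 1× n (aromatic, H0) → no; 6× c (aromatic, H0) → no; 3× C (H0) → no; 2× O (H0) → no; 1× O (H1) → no; 5× c (aromatic, H1) → match; 2× C (H1) → match; 1× N (H0) → no.
Summing the matching environments: 5 + 2 = 7 matching atoms.

7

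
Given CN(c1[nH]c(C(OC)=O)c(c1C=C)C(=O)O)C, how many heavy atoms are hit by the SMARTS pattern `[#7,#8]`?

Check the 17 heavy atoms by environment: 1× n (aromatic) → match; 4× c (aromatic) → no; 7× C → no; 4× O → match; 1× N → match.
Summing the matching environments: 1 + 4 + 1 = 6 matching atoms.

6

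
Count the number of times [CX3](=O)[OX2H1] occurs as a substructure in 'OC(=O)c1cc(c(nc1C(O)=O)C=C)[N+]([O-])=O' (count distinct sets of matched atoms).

2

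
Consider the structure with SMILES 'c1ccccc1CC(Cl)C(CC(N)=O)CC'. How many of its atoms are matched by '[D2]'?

8

Check the 16 heavy atoms by environment: 3× C (D2) → match; 3× C (D3) → no; 1× Cl (D1) → no; 1× c (aromatic, D3) → no; 5× c (aromatic, D2) → match; 1× C (D1) → no; 1× O (D1) → no; 1× N (D1) → no.
Summing the matching environments: 3 + 5 = 8 matching atoms.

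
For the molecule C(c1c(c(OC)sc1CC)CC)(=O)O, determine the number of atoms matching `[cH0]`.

Check the 14 heavy atoms by environment: 1× s (aromatic, H0) → no; 4× c (aromatic, H0) → match; 1× C (H0) → no; 2× O (H0) → no; 1× O (H1) → no; 2× C (H2) → no; 3× C (H3) → no.
That gives 4 matching atoms.

4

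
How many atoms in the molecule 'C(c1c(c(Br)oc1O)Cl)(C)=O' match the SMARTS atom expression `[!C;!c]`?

5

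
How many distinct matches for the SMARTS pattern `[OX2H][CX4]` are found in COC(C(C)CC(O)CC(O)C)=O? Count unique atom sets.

[OX2H][CX4] is the SMARTS for an aliphatic alcohol: a hydroxyl oxygen bound to an sp3 (X4) carbon.
The molecule carries 2 separate instances of a hydroxyl group (-OH) meeting every constraint; each maps to a distinct set of atoms, giving 2 matches.

2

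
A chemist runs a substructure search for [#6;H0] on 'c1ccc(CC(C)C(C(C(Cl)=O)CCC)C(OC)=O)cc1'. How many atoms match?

3

Check the 21 heavy atoms by environment: 3× C (H2) → no; 3× C (H1) → no; 2× C (H0) → match; 3× O (H0) → no; 1× Cl (H0) → no; 3× C (H3) → no; 1× c (aromatic, H0) → match; 5× c (aromatic, H1) → no.
Summing the matching environments: 2 + 1 = 3 matching atoms.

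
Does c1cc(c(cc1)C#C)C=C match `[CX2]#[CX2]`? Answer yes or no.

The pattern [CX2]#[CX2] describes a carbon-carbon triple bond — an alkyne.
The molecule carries an ethynyl group (-C#CH), whose atoms satisfy every constraint of the query, so the pattern matches.

Yes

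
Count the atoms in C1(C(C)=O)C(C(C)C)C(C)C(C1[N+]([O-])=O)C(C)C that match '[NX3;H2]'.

Check the 18 heavy atoms by environment: 7× C (H1, X4) → no; 6× C (H3, X4) → no; 1× C (H0, X3) → no; 2× O (H0, X1) → no; 1× N (charge +1, H0, X3) → no; 1× O (charge -1, H0, X1) → no.
No environment satisfies the query, so 0 matching atoms.

0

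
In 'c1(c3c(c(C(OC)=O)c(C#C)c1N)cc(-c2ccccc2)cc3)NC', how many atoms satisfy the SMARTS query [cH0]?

8

Check the 25 heavy atoms by environment: 8× c (aromatic, H0) → match; 8× c (aromatic, H1) → no; 1× N (H1) → no; 2× C (H3) → no; 1× N (H2) → no; 2× C (H0) → no; 1× C (H1) → no; 2× O (H0) → no.
That gives 8 matching atoms.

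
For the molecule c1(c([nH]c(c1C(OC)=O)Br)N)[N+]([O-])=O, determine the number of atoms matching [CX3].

1

The query [CX3] means: C with X3: aliphatic carbon with exactly 3 total connections.
Check the 14 heavy atoms by environment: 1× n (aromatic, X3) → no; 4× c (aromatic, X3) → no; 1× N (charge +1, X3) → no; 1× O (charge -1, X1) → no; 2× O (X1) → no; 1× C (X3) → match; 1× O (X2) → no; 1× C (X4) → no; 1× N (X3) → no; 1× Br (X1) → no.
That gives 1 matching atom.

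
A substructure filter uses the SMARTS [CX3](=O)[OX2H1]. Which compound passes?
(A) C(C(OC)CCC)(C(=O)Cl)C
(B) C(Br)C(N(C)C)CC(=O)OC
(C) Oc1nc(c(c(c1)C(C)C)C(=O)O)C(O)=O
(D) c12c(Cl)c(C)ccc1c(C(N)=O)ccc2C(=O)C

C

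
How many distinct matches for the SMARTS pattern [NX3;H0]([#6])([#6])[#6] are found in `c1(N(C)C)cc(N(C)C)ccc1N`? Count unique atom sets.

2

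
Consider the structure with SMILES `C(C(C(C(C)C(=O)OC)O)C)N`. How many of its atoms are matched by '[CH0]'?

1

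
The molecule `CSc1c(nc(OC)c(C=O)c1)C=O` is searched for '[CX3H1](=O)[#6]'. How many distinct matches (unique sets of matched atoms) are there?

[CX3H1](=O)[#6] is the SMARTS for an aldehyde: an sp2 carbon with one H, double-bonded to O and single-bonded to carbon.
The molecule carries 2 separate instances of an aldehyde (-CHO) meeting every constraint; each maps to a distinct set of atoms, giving 2 matches.

2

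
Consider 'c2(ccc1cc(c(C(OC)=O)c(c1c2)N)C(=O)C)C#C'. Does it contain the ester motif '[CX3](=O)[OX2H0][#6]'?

Yes

The pattern [CX3](=O)[OX2H0][#6] describes a carbonyl carbon bonded to an oxygen that is itself bonded to carbon (no H on that O) — an ester.
The molecule carries a methyl-ester group (-C(=O)OCH3), whose atoms satisfy every constraint of the query, so the pattern matches.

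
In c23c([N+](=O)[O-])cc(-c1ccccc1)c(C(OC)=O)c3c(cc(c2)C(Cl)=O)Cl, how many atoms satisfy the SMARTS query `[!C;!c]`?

8

The query [!C;!c] means: neither aliphatic nor aromatic carbon — same as [!#6].
Check the 27 heavy atoms by environment: 16× c (aromatic) → no; 3× C → no; 4× O → match; 2× Cl → match; 1× N (charge +1) → match; 1× O (charge -1) → match.
Summing the matching environments: 4 + 2 + 1 + 1 = 8 matching atoms.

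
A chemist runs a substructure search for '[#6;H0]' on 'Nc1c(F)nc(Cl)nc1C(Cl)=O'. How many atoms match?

5

The query [#6;H0] means: any carbon with no attached hydrogen.
Check the 12 heavy atoms by environment: 2× n (aromatic, H0) → no; 4× c (aromatic, H0) → match; 1× N (H2) → no; 1× F (H0) → no; 1× C (H0) → match; 1× O (H0) → no; 2× Cl (H0) → no.
Summing the matching environments: 4 + 1 = 5 matching atoms.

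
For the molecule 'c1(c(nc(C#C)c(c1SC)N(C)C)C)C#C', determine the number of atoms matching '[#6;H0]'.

7

Check the 16 heavy atoms by environment: 1× n (aromatic, H0) → no; 5× c (aromatic, H0) → match; 1× S (H0) → no; 4× C (H3) → no; 2× C (H0) → match; 2× C (H1) → no; 1× N (H0) → no.
Summing the matching environments: 5 + 2 = 7 matching atoms.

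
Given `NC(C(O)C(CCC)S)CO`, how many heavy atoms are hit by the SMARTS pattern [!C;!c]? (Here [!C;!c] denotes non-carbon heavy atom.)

The query [!C;!c] means: neither aliphatic nor aromatic carbon — same as [!#6].
Check the 11 heavy atoms by environment: 7× C → no; 1× N → match; 2× O → match; 1× S → match.
Summing the matching environments: 1 + 2 + 1 = 4 matching atoms.

4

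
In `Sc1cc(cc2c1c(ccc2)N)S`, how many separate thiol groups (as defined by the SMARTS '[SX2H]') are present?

[SX2H] is the SMARTS for a thiol: an aliphatic sulfur with two connections, one being H.
The molecule carries 2 separate instances of a thiol (-SH) meeting every constraint; each maps to a distinct set of atoms, giving 2 matches.

2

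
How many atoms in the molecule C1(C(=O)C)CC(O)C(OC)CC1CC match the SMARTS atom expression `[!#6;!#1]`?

3

Check the 14 heavy atoms by environment: 11× C → no; 3× O → match.
That gives 3 matching atoms.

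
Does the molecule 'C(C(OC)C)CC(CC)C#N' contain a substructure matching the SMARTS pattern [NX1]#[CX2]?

Yes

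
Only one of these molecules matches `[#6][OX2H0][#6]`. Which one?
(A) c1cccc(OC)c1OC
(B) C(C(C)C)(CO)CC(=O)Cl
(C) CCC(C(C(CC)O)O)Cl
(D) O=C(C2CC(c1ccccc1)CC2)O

A

[#6][OX2H0][#6] describes an aliphatic oxygen bridging two carbons with no H on the oxygen (an ether).
(A) contains a methoxy ether (-OCH3), which satisfies every atom and bond constraint.
(B) has a hydroxyl group (-OH) but the oxygen has H1, not H0 bridging two carbons.
(C) has a hydroxyl group (-OH) but the oxygen has H1, not H0 bridging two carbons.
(D) has a carboxylic acid group (-C(=O)OH) but the -OH oxygen has H1; the =O is OX1, not OX2.
So the answer is (A).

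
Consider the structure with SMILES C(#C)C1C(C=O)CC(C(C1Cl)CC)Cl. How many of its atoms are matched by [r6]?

6

Check the 14 heavy atoms by environment: 6× C (in 6-ring) → match; 5× C (acyclic) → no; 2× Cl (acyclic) → no; 1× O (acyclic) → no.
That gives 6 matching atoms.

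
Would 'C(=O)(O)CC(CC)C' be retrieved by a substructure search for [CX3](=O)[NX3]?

No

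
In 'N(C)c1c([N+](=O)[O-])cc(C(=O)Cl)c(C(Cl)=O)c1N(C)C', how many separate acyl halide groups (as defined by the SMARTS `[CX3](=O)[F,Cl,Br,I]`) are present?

2

[CX3](=O)[F,Cl,Br,I] is the SMARTS for an acyl halide: a carbonyl carbon bonded to a halogen.
The molecule carries 2 separate instances of an acyl chloride (-C(=O)Cl) meeting every constraint; each maps to a distinct set of atoms, giving 2 matches.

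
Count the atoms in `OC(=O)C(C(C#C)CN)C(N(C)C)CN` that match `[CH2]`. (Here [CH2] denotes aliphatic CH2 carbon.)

2

Check the 15 heavy atoms by environment: 2× C (H2) → match; 4× C (H1) → no; 2× C (H0) → no; 2× N (H2) → no; 1× N (H0) → no; 2× C (H3) → no; 1× O (H0) → no; 1× O (H1) → no.
That gives 2 matching atoms.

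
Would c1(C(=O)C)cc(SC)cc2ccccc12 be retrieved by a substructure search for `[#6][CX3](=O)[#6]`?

Yes

The pattern [#6][CX3](=O)[#6] describes a carbonyl carbon (no H) flanked by two carbons — a ketone.
The molecule carries an acetyl/ketone group (-C(=O)CH3), whose atoms satisfy every constraint of the query, so the pattern matches.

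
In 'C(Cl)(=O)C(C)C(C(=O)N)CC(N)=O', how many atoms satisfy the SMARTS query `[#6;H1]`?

2

The query [#6;H1] means: any carbon bearing exactly one hydrogen.
Check the 13 heavy atoms by environment: 1× C (H2) → no; 2× C (H1) → match; 1× C (H3) → no; 3× C (H0) → no; 3× O (H0) → no; 2× N (H2) → no; 1× Cl (H0) → no.
That gives 2 matching atoms.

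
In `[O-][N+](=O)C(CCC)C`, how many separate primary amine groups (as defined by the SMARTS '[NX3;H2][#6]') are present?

0

[NX3;H2][#6] is the SMARTS for a primary amine: a trivalent nitrogen with two H attached to carbon.
The molecule has a nitro group (-[N+](=O)[O-]), but the nitrogen is [N+] with no H, not NX3H2; nothing else fits, so there are 0 matches.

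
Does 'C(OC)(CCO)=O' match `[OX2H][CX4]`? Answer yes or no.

The pattern [OX2H][CX4] describes a hydroxyl oxygen bound to an sp3 (X4) carbon — an aliphatic alcohol.
The molecule carries a hydroxyl group (-OH), whose atoms satisfy every constraint of the query, so the pattern matches.

Yes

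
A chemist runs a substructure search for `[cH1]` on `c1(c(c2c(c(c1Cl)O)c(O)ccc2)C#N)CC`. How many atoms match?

3

The query [cH1] means: aromatic carbon bearing exactly one hydrogen.
Check the 17 heavy atoms by environment: 7× c (aromatic, H0) → no; 3× c (aromatic, H1) → match; 2× O (H1) → no; 1× Cl (H0) → no; 1× C (H2) → no; 1× C (H3) → no; 1× C (H0) → no; 1× N (H0) → no.
That gives 3 matching atoms.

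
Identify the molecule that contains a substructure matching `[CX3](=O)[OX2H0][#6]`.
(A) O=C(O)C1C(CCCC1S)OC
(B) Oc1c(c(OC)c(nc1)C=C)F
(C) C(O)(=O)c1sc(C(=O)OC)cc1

C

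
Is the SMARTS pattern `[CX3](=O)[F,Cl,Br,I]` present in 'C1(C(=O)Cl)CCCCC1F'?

Yes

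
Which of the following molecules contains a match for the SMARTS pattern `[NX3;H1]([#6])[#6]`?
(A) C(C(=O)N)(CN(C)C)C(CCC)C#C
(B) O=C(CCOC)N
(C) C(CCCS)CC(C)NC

[NX3;H1]([#6])[#6] describes a trivalent nitrogen with one H, bonded to two carbons (a secondary amine).
(A) has a primary amide (-C(=O)NH2) but the -C(=O)NH2 nitrogen has H2, not H1.
(B) has a primary amide (-C(=O)NH2) but the -C(=O)NH2 nitrogen has H2, not H1.
(C) contains an N-methylamino group (-NHCH3), which satisfies every atom and bond constraint.
So the answer is (C).

C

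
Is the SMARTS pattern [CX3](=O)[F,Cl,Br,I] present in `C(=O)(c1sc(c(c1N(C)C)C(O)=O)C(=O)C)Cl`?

Yes

The pattern [CX3](=O)[F,Cl,Br,I] describes a carbonyl carbon bonded to a halogen — an acyl halide.
The molecule carries an acyl chloride (-C(=O)Cl), whose atoms satisfy every constraint of the query, so the pattern matches.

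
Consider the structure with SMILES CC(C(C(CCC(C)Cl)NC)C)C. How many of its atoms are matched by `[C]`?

11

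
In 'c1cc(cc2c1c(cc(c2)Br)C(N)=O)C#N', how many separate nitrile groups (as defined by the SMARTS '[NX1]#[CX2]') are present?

[NX1]#[CX2] is the SMARTS for a nitrile: a nitrogen triple-bonded to a two-connected carbon.
Exactly one fragment in the molecule meets all constraints, giving 1 match.

1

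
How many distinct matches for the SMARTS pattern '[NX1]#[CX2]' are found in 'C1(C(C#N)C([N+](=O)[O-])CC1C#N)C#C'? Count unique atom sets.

2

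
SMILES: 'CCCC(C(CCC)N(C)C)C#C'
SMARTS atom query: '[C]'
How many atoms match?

12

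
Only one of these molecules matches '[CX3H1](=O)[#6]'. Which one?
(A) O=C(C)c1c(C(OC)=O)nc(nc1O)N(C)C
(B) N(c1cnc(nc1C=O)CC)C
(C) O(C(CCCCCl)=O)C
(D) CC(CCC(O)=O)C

B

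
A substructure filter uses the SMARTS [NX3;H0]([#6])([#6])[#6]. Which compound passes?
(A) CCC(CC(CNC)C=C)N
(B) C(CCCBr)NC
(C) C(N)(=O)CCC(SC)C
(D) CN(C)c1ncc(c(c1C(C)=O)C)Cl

[NX3;H0]([#6])([#6])[#6] describes a trivalent nitrogen with no H, bonded to three carbons (a tertiary amine).
(A) has an N-methylamino group (-NHCH3) but the nitrogen still has one H (H1), not H0.
(B) has an N-methylamino group (-NHCH3) but the nitrogen still has one H (H1), not H0.
(C) has a primary amide (-C(=O)NH2) but the amide nitrogen has H2 and only one carbon neighbour.
(D) contains a dimethylamino group (-N(CH3)2), which satisfies every atom and bond constraint.
So the answer is (D).

D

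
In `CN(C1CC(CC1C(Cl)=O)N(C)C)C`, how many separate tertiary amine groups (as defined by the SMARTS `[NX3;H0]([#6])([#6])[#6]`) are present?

[NX3;H0]([#6])([#6])[#6] is the SMARTS for a tertiary amine: a trivalent nitrogen with no H, bonded to three carbons.
The molecule carries 2 separate instances of a dimethylamino group (-N(CH3)2) meeting every constraint; each maps to a distinct set of atoms, giving 2 matches.

2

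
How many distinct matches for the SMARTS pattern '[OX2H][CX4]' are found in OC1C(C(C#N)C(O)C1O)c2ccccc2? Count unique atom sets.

[OX2H][CX4] is the SMARTS for an aliphatic alcohol: a hydroxyl oxygen bound to an sp3 (X4) carbon.
The molecule carries 3 separate instances of a hydroxyl group (-OH) meeting every constraint; each maps to a distinct set of atoms, giving 3 matches.

3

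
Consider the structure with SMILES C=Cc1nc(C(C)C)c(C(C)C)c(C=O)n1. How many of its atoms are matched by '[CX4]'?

6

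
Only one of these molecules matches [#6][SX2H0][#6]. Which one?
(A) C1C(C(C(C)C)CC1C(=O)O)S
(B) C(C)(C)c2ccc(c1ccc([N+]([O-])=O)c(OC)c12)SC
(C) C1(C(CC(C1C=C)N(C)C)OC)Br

B

[#6][SX2H0][#6] describes an aliphatic sulfur bridging two carbons with no H on the sulfur (a thioether).
(A) has a thiol (-SH) but the sulfur has H1, not H0 bridging two carbons.
(B) contains a methylthio ether (-SCH3), which satisfies every atom and bond constraint.
(C) has a methoxy ether (-OCH3) but the bridging atom is O, not S.
So the answer is (B).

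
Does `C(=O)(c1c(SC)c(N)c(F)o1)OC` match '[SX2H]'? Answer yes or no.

No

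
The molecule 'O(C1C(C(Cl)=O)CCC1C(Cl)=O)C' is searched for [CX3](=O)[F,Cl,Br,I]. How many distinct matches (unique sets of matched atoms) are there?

2

[CX3](=O)[F,Cl,Br,I] is the SMARTS for an acyl halide: a carbonyl carbon bonded to a halogen.
The molecule carries 2 separate instances of an acyl chloride (-C(=O)Cl) meeting every constraint; each maps to a distinct set of atoms, giving 2 matches.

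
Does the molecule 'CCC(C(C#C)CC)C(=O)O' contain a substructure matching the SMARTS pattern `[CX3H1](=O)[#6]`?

No

The pattern [CX3H1](=O)[#6] describes an sp2 carbon with one H, double-bonded to O and single-bonded to carbon — an aldehyde.
The closest candidate here is a carboxylic acid group (-C(=O)OH), but the carbonyl carbon has H0 and is bonded to O, not H1. No other fragment satisfies the full query, so there is no match.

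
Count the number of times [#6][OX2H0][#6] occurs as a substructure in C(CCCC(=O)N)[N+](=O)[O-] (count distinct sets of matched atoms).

0

[#6][OX2H0][#6] is the SMARTS for an ether: an aliphatic oxygen bridging two carbons with no H on the oxygen.
No fragment in the molecule satisfies every constraint, giving 0 matches.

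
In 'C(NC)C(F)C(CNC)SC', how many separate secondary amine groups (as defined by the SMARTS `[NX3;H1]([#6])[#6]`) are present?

2

[NX3;H1]([#6])[#6] is the SMARTS for a secondary amine: a trivalent nitrogen with one H, bonded to two carbons.
The molecule carries 2 separate instances of an N-methylamino group (-NHCH3) meeting every constraint; each maps to a distinct set of atoms, giving 2 matches.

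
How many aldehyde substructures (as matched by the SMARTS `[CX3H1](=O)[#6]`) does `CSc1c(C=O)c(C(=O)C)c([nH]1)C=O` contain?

[CX3H1](=O)[#6] is the SMARTS for an aldehyde: an sp2 carbon with one H, double-bonded to O and single-bonded to carbon.
The molecule carries 2 separate instances of an aldehyde (-CHO) meeting every constraint; each maps to a distinct set of atoms, giving 2 matches.

2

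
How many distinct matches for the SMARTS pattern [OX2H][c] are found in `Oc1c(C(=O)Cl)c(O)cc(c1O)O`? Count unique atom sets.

[OX2H][c] is the SMARTS for a phenol: a hydroxyl oxygen attached to an aromatic carbon.
The molecule carries 4 separate instances of a hydroxyl group (-OH) meeting every constraint; each maps to a distinct set of atoms, giving 4 matches.

4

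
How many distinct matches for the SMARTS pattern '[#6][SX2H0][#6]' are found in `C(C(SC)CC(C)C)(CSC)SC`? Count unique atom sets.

[#6][SX2H0][#6] is the SMARTS for a thioether: an aliphatic sulfur bridging two carbons with no H on the sulfur.
The molecule carries 3 separate instances of a methylthio ether (-SCH3) meeting every constraint; each maps to a distinct set of atoms, giving 3 matches.

3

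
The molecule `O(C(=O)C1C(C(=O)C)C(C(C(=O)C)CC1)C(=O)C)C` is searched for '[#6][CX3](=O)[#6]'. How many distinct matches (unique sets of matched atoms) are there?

3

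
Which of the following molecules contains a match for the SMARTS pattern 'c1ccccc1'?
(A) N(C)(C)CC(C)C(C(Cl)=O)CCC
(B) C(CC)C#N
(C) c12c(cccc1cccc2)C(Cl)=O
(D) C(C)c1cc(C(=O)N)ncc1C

C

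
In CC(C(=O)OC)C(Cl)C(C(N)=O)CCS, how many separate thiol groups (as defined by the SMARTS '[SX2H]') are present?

[SX2H] is the SMARTS for a thiol: an aliphatic sulfur with two connections, one being H.
Exactly one fragment in the molecule meets all constraints, giving 1 match.

1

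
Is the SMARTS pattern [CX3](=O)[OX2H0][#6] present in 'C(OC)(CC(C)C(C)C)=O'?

The pattern [CX3](=O)[OX2H0][#6] describes a carbonyl carbon bonded to an oxygen that is itself bonded to carbon (no H on that O) — an ester.
The molecule carries a methyl-ester group (-C(=O)OCH3), whose atoms satisfy every constraint of the query, so the pattern matches.

Yes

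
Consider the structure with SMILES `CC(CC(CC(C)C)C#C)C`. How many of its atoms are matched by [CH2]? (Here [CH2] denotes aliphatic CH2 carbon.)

2

The query [CH2] means: aliphatic carbon with exactly two hydrogens.
Check the 11 heavy atoms by environment: 2× C (H2) → match; 4× C (H1) → no; 4× C (H3) → no; 1× C (H0) → no.
That gives 2 matching atoms.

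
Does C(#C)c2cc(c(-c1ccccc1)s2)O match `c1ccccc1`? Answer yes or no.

Yes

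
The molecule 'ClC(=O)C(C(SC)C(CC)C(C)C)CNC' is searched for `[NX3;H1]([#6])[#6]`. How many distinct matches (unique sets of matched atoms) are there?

1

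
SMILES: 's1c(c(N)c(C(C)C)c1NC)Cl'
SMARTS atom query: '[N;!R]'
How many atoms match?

2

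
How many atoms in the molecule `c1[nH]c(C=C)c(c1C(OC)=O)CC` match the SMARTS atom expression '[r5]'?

5

Check the 13 heavy atoms by environment: 1× n (aromatic, in 5-ring) → match; 4× c (aromatic, in 5-ring) → match; 6× C (acyclic) → no; 2× O (acyclic) → no.
Summing the matching environments: 1 + 4 = 5 matching atoms.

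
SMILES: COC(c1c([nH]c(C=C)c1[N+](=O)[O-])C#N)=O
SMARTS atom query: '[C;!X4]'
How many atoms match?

The query [C;!X4] means: aliphatic carbon that does not have four total connections.
Check the 16 heavy atoms by environment: 1× n (aromatic, X3) → no; 4× c (aromatic, X3) → no; 3× C (X3) → match; 1× C (X2) → match; 1× N (X1) → no; 2× O (X1) → no; 1× O (X2) → no; 1× C (X4) → no; 1× N (charge +1, X3) → no; 1× O (charge -1, X1) → no.
Summing the matching environments: 3 + 1 = 4 matching atoms.

4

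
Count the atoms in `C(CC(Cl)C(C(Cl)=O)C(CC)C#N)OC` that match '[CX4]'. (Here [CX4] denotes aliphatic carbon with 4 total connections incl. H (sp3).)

8

Check the 15 heavy atoms by environment: 8× C (X4) → match; 2× Cl (X1) → no; 1× C (X2) → no; 1× N (X1) → no; 1× O (X2) → no; 1× C (X3) → no; 1× O (X1) → no.
That gives 8 matching atoms.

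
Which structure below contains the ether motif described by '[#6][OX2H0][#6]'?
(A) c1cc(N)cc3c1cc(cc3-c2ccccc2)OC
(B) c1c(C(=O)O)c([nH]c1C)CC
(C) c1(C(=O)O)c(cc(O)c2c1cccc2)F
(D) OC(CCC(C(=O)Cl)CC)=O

[#6][OX2H0][#6] describes an aliphatic oxygen bridging two carbons with no H on the oxygen (an ether).
(A) contains a methoxy ether (-OCH3), which satisfies every atom and bond constraint.
(B) has a carboxylic acid group (-C(=O)OH) but the -OH oxygen has H1; the =O is OX1, not OX2.
(C) has a carboxylic acid group (-C(=O)OH) but the -OH oxygen has H1; the =O is OX1, not OX2.
(D) has a carboxylic acid group (-C(=O)OH) but the -OH oxygen has H1; the =O is OX1, not OX2.
So the answer is (A).

A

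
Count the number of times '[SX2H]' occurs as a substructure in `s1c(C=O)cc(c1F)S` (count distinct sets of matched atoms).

[SX2H] is the SMARTS for a thiol: an aliphatic sulfur with two connections, one being H.
Exactly one fragment in the molecule meets all constraints, giving 1 match.

1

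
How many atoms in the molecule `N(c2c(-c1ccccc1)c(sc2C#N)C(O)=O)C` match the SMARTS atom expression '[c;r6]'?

The query [c;r6] means: aromatic carbon that belongs to a six-membered ring.
Check the 18 heavy atoms by environment: 1× s (aromatic, in 5-ring) → no; 4× c (aromatic, in 5-ring) → no; 3× C (acyclic) → no; 2× O (acyclic) → no; 2× N (acyclic) → no; 6× c (aromatic, in 6-ring) → match.
That gives 6 matching atoms.

6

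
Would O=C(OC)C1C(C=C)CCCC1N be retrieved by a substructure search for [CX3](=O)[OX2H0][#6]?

Yes

The pattern [CX3](=O)[OX2H0][#6] describes a carbonyl carbon bonded to an oxygen that is itself bonded to carbon (no H on that O) — an ester.
The molecule carries a methyl-ester group (-C(=O)OCH3), whose atoms satisfy every constraint of the query, so the pattern matches.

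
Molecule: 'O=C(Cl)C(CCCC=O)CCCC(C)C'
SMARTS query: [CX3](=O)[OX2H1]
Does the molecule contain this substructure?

No

The pattern [CX3](=O)[OX2H1] describes an sp2 carbon double-bonded to O and single-bonded to an -OH oxygen — a carboxylic acid.
The closest candidate here is an acyl chloride (-C(=O)Cl), but the carbonyl is bonded to Cl, not to an -OH oxygen. No other fragment satisfies the full query, so there is no match.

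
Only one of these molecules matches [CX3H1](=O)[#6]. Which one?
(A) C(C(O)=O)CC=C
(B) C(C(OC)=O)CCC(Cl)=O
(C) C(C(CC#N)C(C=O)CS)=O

C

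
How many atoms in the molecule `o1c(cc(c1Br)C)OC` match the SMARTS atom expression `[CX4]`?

The query [CX4] means: C with X4: aliphatic carbon with exactly 4 total connections (bonds + H).
Check the 9 heavy atoms by environment: 1× o (aromatic, X2) → no; 4× c (aromatic, X3) → no; 1× O (X2) → no; 2× C (X4) → match; 1× Br (X1) → no.
That gives 2 matching atoms.

2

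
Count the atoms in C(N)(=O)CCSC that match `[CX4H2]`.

2

Check the 7 heavy atoms by environment: 2× C (H2, X4) → match; 1× C (H0, X3) → no; 1× O (H0, X1) → no; 1× N (H2, X3) → no; 1× S (H0, X2) → no; 1× C (H3, X4) → no.
That gives 2 matching atoms.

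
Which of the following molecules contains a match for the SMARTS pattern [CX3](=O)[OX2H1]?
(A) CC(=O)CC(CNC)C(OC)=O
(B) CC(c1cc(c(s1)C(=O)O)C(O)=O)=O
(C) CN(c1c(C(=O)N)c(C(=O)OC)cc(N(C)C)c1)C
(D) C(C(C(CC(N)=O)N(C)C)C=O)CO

B

[CX3](=O)[OX2H1] describes an sp2 carbon double-bonded to O and single-bonded to an -OH oxygen (a carboxylic acid).
(A) has a methyl-ester group (-C(=O)OCH3) but the singly-bonded O has no H (OX2H0, not OX2H1).
(B) contains a carboxylic acid group (-C(=O)OH), which satisfies every atom and bond constraint.
(C) has a methyl-ester group (-C(=O)OCH3) but the singly-bonded O has no H (OX2H0, not OX2H1).
(D) has an aldehyde (-CHO) but there is no singly-bonded oxygen on the carbonyl carbon.
So the answer is (B).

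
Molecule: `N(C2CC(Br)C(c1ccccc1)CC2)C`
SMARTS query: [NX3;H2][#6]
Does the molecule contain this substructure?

The pattern [NX3;H2][#6] describes a trivalent nitrogen with two H attached to carbon — a primary amine.
The closest candidate here is an N-methylamino group (-NHCH3), but the nitrogen bears two carbons and only one H (H1), not H2. No other fragment satisfies the full query, so there is no match.

No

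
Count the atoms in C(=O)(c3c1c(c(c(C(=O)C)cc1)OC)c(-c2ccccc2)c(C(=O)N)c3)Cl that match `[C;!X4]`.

3

The query [C;!X4] means: aliphatic carbon that does not have four total connections.
Check the 27 heavy atoms by environment: 16× c (aromatic, X3) → no; 1× O (X2) → no; 2× C (X4) → no; 3× C (X3) → match; 3× O (X1) → no; 1× Cl (X1) → no; 1× N (X3) → no.
That gives 3 matching atoms.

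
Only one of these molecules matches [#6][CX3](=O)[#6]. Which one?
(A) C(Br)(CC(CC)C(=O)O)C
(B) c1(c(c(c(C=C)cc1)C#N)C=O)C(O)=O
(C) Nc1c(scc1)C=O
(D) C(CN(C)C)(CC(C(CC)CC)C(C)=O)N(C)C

D

[#6][CX3](=O)[#6] describes a carbonyl carbon (no H) flanked by two carbons (a ketone).
(A) has a carboxylic acid group (-C(=O)OH) but one neighbour of the carbonyl carbon is O, not C.
(B) has a carboxylic acid group (-C(=O)OH) but one neighbour of the carbonyl carbon is O, not C.
(C) has an aldehyde (-CHO) but the carbonyl carbon has H1, so it is not flanked by two carbons.
(D) contains an acetyl/ketone group (-C(=O)CH3), which satisfies every atom and bond constraint.
So the answer is (D).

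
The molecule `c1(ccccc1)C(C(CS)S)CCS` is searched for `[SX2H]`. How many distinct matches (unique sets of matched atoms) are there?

[SX2H] is the SMARTS for a thiol: an aliphatic sulfur with two connections, one being H.
The molecule carries 3 separate instances of a thiol (-SH) meeting every constraint; each maps to a distinct set of atoms, giving 3 matches.

3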